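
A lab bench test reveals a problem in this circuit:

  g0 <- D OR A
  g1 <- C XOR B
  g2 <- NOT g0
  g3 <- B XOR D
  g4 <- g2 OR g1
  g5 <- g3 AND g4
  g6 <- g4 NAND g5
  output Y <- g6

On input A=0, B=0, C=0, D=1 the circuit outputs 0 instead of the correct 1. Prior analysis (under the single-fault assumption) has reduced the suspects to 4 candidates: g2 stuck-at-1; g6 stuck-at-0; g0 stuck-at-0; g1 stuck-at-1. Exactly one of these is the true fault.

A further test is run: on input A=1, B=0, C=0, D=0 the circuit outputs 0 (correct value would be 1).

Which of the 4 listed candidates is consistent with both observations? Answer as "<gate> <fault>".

g6 stuck-at-0

Evaluate each candidate on input A=1, B=0, C=0, D=0:
  g2 stuck-at-1: g0=1, g1=0, g2=1 [stuck-at-1], g3=0, g4=1, g5=0, g6=1 → 1 — eliminated
  g6 stuck-at-0: g0=1, g1=0, g2=0, g3=0, g4=0, g5=0, g6=0 [stuck-at-0] → 0 — matches
  g0 stuck-at-0: g0=0 [stuck-at-0], g1=0, g2=1, g3=0, g4=1, g5=0, g6=1 → 1 — eliminated
  g1 stuck-at-1: g0=1, g1=1 [stuck-at-1], g2=0, g3=0, g4=1, g5=0, g6=1 → 1 — eliminated
Only g6 stuck-at-0 reproduces the observed 0.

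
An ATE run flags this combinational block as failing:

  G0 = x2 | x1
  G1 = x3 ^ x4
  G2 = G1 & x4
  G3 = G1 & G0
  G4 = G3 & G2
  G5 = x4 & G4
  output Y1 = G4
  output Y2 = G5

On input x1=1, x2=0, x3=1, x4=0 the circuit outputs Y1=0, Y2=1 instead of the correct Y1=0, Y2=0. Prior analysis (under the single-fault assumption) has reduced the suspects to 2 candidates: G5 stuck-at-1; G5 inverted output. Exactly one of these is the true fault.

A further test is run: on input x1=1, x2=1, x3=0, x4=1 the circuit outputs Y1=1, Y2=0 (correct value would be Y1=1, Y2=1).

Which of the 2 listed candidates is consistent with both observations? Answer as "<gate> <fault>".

Evaluate each candidate on input x1=1, x2=1, x3=0, x4=1:
  G5 stuck-at-1: G0=1, G1=1, G2=1, G3=1, G4=1, G5=1 [stuck-at-1] → Y1=1, Y2=1 — eliminated
  G5 inverted output: G0=1, G1=1, G2=1, G3=1, G4=1, G5=0 [inverted output] → Y1=1, Y2=0 — matches
Only G5 inverted output reproduces the observed Y1=1, Y2=0.

G5 inverted output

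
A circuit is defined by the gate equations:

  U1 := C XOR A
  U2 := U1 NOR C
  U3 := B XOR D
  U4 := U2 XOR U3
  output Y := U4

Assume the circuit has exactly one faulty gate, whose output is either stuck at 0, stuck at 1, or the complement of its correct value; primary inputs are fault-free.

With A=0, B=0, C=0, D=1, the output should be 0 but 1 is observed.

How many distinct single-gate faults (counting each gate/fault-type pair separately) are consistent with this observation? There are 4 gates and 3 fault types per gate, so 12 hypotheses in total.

Fault-free: U1=0, U2=1, U3=1, U4=0 → 0. Observed 1.
  U1 stuck-at-0: output 0 ✗
  U1 stuck-at-1: output 1 ✓
  U1 inverted output: output 1 ✓
  U2 stuck-at-0: output 1 ✓
  U2 stuck-at-1: output 0 ✗
  U2 inverted output: output 1 ✓
  U3 stuck-at-0: output 1 ✓
  U3 stuck-at-1: output 0 ✗
  U3 inverted output: output 1 ✓
  U4 stuck-at-0: output 0 ✗
  U4 stuck-at-1: output 1 ✓
  U4 inverted output: output 1 ✓
Consistent faults: {U1 stuck-at-1, U1 inverted output, U2 stuck-at-0, U2 inverted output, U3 stuck-at-0, U3 inverted output, U4 stuck-at-1, U4 inverted output} — 8 in all.

8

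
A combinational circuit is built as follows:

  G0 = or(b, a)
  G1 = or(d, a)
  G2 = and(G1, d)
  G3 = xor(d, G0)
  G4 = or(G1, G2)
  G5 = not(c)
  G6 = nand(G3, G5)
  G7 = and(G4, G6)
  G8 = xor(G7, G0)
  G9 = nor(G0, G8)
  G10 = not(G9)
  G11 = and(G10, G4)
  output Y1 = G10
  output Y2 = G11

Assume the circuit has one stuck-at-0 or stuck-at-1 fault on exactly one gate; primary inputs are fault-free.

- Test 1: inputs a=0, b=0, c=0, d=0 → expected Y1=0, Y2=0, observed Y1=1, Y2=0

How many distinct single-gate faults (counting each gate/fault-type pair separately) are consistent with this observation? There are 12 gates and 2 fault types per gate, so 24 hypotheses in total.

5

Fault-free: G0=0, G1=0, G2=0, G3=0, G4=0, G5=1, G6=1, G7=0, G8=0, G9=1, G10=0, G11=0 → Y1=0, Y2=0. Observed Y1=1, Y2=0.
  G0: stuck-at-1 ✓; others ✗
  G1: none of the 2 fault types match ✗
  G2: none of the 2 fault types match ✗
  G3: none of the 2 fault types match ✗
  G4: none of the 2 fault types match ✗
  G5: none of the 2 fault types match ✗
  G6: none of the 2 fault types match ✗
  G7: stuck-at-1 ✓; others ✗
  G8: stuck-at-1 ✓; others ✗
  G9: stuck-at-0 ✓; others ✗
  G10: stuck-at-1 ✓; others ✗
  G11: none of the 2 fault types match ✗
Consistent faults: {G0 stuck-at-1, G7 stuck-at-1, G8 stuck-at-1, G9 stuck-at-0, G10 stuck-at-1} — 5 in all.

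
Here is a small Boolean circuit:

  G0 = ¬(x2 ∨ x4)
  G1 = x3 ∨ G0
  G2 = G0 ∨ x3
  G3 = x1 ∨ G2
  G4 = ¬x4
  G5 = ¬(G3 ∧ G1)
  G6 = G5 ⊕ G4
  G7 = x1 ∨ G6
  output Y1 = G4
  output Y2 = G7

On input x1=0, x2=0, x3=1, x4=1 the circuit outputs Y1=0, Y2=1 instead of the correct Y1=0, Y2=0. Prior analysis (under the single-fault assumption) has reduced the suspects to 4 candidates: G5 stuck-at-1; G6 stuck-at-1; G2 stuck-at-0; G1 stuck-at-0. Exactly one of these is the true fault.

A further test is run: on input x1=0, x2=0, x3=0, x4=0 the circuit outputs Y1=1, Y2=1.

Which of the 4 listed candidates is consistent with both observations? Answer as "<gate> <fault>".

G6 stuck-at-1

Evaluate each candidate on input x1=0, x2=0, x3=0, x4=0:
  G5 stuck-at-1: G0=1, G1=1, G2=1, G3=1, G4=1, G5=1 [stuck-at-1], G6=0, G7=0 → Y1=1, Y2=0 — eliminated
  G6 stuck-at-1: G0=1, G1=1, G2=1, G3=1, G4=1, G5=0, G6=1 [stuck-at-1], G7=1 → Y1=1, Y2=1 — matches
  G2 stuck-at-0: G0=1, G1=1, G2=0 [stuck-at-0], G3=0, G4=1, G5=1, G6=0, G7=0 → Y1=1, Y2=0 — eliminated
  G1 stuck-at-0: G0=1, G1=0 [stuck-at-0], G2=1, G3=1, G4=1, G5=1, G6=0, G7=0 → Y1=1, Y2=0 — eliminated
Only G6 stuck-at-1 reproduces the observed Y1=1, Y2=1.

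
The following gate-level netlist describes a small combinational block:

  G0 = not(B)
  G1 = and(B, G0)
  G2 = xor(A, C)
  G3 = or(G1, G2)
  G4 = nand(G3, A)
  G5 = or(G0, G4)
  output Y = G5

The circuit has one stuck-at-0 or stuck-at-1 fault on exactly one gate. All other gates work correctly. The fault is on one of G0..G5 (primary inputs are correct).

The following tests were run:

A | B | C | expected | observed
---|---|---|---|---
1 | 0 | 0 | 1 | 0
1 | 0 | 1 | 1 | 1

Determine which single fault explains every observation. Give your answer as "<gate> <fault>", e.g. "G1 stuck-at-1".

G0 stuck-at-0

Fault-free values for test 1 (A=1, B=0, C=0): G0=1, G1=0, G2=1, G3=1, G4=0, G5=1, giving Y=1. Observed 0.
Test 1: faults giving observed 0 are {G0 stuck-at-0, G5 stuck-at-0}.
Test 2 (A=1, B=0, C=1): fault-free G0=1, G1=0, G2=0, G3=0, G4=1, G5=1 → 1; observed 1. Eliminates G5 stuck-at-0.
Only G0 stuck-at-0 is consistent with every test.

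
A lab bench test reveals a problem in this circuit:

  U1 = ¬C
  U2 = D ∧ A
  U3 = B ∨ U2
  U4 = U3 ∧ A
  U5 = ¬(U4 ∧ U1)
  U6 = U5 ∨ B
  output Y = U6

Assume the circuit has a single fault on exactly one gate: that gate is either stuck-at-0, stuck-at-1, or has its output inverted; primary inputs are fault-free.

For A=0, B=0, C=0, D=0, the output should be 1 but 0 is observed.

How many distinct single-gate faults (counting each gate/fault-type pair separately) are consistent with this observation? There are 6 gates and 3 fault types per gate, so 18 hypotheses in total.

6

Fault-free: U1=1, U2=0, U3=0, U4=0, U5=1, U6=1 → 1. Observed 0.
  U1: none of the 3 fault types match ✗
  U2: none of the 3 fault types match ✗
  U3: none of the 3 fault types match ✗
  U4: stuck-at-1, inverted output ✓; others ✗
  U5: stuck-at-0, inverted output ✓; others ✗
  U6: stuck-at-0, inverted output ✓; others ✗
Consistent faults: {U4 stuck-at-1, U4 inverted output, U5 stuck-at-0, U5 inverted output, U6 stuck-at-0, U6 inverted output} — 6 in all.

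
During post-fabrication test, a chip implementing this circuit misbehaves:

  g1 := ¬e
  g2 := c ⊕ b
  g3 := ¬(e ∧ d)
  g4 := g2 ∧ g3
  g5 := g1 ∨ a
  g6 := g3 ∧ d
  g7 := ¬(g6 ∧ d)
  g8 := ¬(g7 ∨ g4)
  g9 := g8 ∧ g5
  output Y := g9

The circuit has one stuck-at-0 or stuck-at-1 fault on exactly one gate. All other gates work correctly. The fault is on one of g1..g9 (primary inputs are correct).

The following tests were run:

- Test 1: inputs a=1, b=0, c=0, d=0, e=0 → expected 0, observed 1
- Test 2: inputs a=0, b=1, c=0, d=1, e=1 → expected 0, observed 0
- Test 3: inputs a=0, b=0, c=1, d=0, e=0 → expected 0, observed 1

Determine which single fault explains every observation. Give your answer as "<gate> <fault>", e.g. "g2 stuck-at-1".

Fault-free values for test 1 (a=1, b=0, c=0, d=0, e=0): g1=1, g2=0, g3=1, g4=0, g5=1, g6=0, g7=1, g8=0, g9=0, giving Y=0. Observed 1.
Test 1: faults giving observed 1 are {g7 stuck-at-0, g8 stuck-at-1, g9 stuck-at-1}.
Test 2 (a=0, b=1, c=0, d=1, e=1): fault-free g1=0, g2=1, g3=0, g4=0, g5=0, g6=0, g7=1, g8=0, g9=0 → 0; observed 0. Eliminates g9 stuck-at-1.
Test 3 (a=0, b=0, c=1, d=0, e=0): fault-free g1=1, g2=1, g3=1, g4=1, g5=1, g6=0, g7=1, g8=0, g9=0 → 0; observed 1. Eliminates g7 stuck-at-0.
Only g8 stuck-at-1 is consistent with every test.

g8 stuck-at-1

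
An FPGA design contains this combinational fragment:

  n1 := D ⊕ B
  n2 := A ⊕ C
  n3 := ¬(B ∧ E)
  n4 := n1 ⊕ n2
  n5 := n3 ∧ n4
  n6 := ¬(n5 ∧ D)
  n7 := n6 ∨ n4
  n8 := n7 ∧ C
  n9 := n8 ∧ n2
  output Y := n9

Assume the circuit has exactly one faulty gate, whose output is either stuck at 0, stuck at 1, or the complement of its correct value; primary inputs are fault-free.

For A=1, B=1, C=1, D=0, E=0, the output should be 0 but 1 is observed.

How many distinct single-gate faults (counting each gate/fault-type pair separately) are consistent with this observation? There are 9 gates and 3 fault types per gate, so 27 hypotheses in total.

4

Fault-free: n1=1, n2=0, n3=1, n4=1, n5=1, n6=1, n7=1, n8=1, n9=0 → 0. Observed 1.
  n1: none of the 3 fault types match ✗
  n2: stuck-at-1, inverted output ✓; others ✗
  n3: none of the 3 fault types match ✗
  n4: none of the 3 fault types match ✗
  n5: none of the 3 fault types match ✗
  n6: none of the 3 fault types match ✗
  n7: none of the 3 fault types match ✗
  n8: none of the 3 fault types match ✗
  n9: stuck-at-1, inverted output ✓; others ✗
Consistent faults: {n2 stuck-at-1, n2 inverted output, n9 stuck-at-1, n9 inverted output} — 4 in all.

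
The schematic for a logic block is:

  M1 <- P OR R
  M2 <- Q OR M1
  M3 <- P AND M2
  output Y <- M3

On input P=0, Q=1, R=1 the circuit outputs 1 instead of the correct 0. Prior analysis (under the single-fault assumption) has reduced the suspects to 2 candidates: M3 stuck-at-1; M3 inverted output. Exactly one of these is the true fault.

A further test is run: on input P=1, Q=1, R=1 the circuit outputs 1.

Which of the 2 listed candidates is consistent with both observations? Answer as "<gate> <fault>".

M3 stuck-at-1

Evaluate each candidate on input P=1, Q=1, R=1:
  M3 stuck-at-1: M1=1, M2=1, M3=1 [stuck-at-1] → 1 — matches
  M3 inverted output: M1=1, M2=1, M3=0 [inverted output] → 0 — eliminated
Only M3 stuck-at-1 reproduces the observed 1.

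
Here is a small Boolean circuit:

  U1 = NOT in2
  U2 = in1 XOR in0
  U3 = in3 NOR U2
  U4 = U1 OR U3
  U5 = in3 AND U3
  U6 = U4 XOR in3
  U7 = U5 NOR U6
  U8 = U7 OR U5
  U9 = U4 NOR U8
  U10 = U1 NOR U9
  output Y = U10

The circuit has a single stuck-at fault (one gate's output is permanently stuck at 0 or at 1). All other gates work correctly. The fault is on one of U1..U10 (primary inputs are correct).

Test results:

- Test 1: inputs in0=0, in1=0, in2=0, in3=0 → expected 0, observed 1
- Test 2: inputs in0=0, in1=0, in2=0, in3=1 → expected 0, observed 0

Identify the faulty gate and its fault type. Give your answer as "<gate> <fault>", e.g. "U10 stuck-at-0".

Fault-free values for test 1 (in0=0, in1=0, in2=0, in3=0): U1=1, U2=0, U3=1, U4=1, U5=0, U6=1, U7=0, U8=0, U9=0, U10=0, giving Y=0. Observed 1.
Test 1: faults giving observed 1 are {U1 stuck-at-0, U10 stuck-at-1}.
Test 2 (in0=0, in1=0, in2=0, in3=1): fault-free U1=1, U2=0, U3=0, U4=1, U5=0, U6=0, U7=1, U8=1, U9=0, U10=0 → 0; observed 0. Eliminates U10 stuck-at-1.
Only U1 stuck-at-0 is consistent with every test.

U1 stuck-at-0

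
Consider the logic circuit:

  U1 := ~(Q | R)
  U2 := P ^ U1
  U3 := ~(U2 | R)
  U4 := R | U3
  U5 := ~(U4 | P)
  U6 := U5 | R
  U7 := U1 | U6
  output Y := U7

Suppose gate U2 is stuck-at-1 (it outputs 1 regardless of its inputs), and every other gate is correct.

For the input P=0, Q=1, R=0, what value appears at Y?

Propagate with U2 forced: U1=0, U2=1 [stuck-at-1], U3=0, U4=0, U5=1, U6=1, U7=1.
So Y = 1. (Without the fault it would be 0.)

1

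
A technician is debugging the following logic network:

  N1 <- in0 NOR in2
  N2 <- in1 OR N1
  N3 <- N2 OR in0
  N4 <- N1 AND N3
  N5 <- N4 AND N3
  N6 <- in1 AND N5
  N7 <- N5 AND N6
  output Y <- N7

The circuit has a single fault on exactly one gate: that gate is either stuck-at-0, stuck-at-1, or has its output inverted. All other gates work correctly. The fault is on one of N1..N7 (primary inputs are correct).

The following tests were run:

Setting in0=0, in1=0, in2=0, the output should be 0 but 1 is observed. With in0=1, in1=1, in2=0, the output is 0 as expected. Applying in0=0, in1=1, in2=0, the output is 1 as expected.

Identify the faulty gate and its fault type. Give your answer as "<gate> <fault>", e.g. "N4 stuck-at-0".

N6 stuck-at-1

Fault-free values for test 1 (in0=0, in1=0, in2=0): N1=1, N2=1, N3=1, N4=1, N5=1, N6=0, N7=0, giving Y=0. Observed 1.
Test 1: faults giving observed 1 are {N6 stuck-at-1, N6 inverted output, N7 stuck-at-1, N7 inverted output}.
Test 2 (in0=1, in1=1, in2=0): fault-free N1=0, N2=1, N3=1, N4=0, N5=0, N6=0, N7=0 → 0; observed 0. Eliminates N7 stuck-at-1, N7 inverted output.
Test 3 (in0=0, in1=1, in2=0): fault-free N1=1, N2=1, N3=1, N4=1, N5=1, N6=1, N7=1 → 1; observed 1. Eliminates N6 inverted output.
Only N6 stuck-at-1 is consistent with every test.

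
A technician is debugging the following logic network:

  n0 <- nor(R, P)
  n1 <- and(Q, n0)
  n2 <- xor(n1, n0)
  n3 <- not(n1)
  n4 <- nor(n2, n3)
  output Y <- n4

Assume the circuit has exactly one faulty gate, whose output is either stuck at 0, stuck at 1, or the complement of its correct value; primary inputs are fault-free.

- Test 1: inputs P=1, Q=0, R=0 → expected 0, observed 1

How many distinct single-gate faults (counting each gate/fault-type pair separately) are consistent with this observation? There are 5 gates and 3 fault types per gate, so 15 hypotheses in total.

4

Fault-free: n0=0, n1=0, n2=0, n3=1, n4=0 → 0. Observed 1.
  n0: none of the 3 fault types match ✗
  n1: none of the 3 fault types match ✗
  n2: none of the 3 fault types match ✗
  n3: stuck-at-0, inverted output ✓; others ✗
  n4: stuck-at-1, inverted output ✓; others ✗
Consistent faults: {n3 stuck-at-0, n3 inverted output, n4 stuck-at-1, n4 inverted output} — 4 in all.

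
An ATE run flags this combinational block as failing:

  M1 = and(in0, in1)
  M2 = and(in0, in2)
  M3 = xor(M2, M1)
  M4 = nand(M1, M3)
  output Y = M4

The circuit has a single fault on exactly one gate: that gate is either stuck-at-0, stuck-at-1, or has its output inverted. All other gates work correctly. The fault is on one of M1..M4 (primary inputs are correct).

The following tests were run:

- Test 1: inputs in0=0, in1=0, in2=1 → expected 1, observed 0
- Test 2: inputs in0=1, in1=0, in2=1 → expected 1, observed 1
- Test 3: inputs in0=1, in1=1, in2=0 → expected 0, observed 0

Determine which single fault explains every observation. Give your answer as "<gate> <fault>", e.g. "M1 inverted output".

Fault-free values for test 1 (in0=0, in1=0, in2=1): M1=0, M2=0, M3=0, M4=1, giving Y=1. Observed 0.
Test 1: faults giving observed 0 are {M1 stuck-at-1, M1 inverted output, M4 stuck-at-0, M4 inverted output}.
Test 2 (in0=1, in1=0, in2=1): fault-free M1=0, M2=1, M3=1, M4=1 → 1; observed 1. Eliminates M4 stuck-at-0, M4 inverted output.
Test 3 (in0=1, in1=1, in2=0): fault-free M1=1, M2=0, M3=1, M4=0 → 0; observed 0. Eliminates M1 inverted output.
Only M1 stuck-at-1 is consistent with every test.

M1 stuck-at-1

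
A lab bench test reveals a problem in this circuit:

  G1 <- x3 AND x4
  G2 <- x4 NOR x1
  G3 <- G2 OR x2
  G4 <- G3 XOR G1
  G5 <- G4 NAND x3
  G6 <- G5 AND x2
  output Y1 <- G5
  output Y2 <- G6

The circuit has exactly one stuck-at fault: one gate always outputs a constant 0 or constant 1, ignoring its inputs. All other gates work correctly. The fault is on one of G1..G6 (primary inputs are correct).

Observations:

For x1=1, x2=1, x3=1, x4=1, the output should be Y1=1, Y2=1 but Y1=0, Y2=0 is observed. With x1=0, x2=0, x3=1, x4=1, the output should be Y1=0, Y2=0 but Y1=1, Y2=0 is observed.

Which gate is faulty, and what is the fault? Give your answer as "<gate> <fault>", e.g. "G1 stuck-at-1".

G1 stuck-at-0

Fault-free values for test 1 (x1=1, x2=1, x3=1, x4=1): G1=1, G2=0, G3=1, G4=0, G5=1, G6=1, giving Y1=1, Y2=1. Observed Y1=0, Y2=0.
Test 1: faults giving observed Y1=0, Y2=0 are {G1 stuck-at-0, G3 stuck-at-0, G4 stuck-at-1, G5 stuck-at-0}.
Test 2 (x1=0, x2=0, x3=1, x4=1): fault-free G1=1, G2=0, G3=0, G4=1, G5=0, G6=0 → Y1=0, Y2=0; observed Y1=1, Y2=0. Eliminates G3 stuck-at-0, G4 stuck-at-1, G5 stuck-at-0.
Only G1 stuck-at-0 is consistent with every test.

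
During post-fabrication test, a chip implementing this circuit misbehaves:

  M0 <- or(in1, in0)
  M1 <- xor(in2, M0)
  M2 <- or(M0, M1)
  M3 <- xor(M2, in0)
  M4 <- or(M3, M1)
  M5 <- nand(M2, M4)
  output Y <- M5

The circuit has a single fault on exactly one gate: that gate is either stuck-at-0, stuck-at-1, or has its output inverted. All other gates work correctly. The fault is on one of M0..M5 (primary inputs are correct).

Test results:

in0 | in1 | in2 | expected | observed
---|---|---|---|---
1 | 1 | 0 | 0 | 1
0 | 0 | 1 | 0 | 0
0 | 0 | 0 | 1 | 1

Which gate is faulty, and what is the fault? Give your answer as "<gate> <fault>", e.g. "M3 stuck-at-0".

M0 stuck-at-0

Fault-free values for test 1 (in0=1, in1=1, in2=0): M0=1, M1=1, M2=1, M3=0, M4=1, M5=0, giving Y=0. Observed 1.
Test 1: faults giving observed 1 are {M0 stuck-at-0, M0 inverted output, M1 stuck-at-0, M1 inverted output, M2 stuck-at-0, M2 inverted output, M4 stuck-at-0, M4 inverted output, M5 stuck-at-1, M5 inverted output}.
Test 2 (in0=0, in1=0, in2=1): fault-free M0=0, M1=1, M2=1, M3=1, M4=1, M5=0 → 0; observed 0. Eliminates M1 stuck-at-0, M1 inverted output, M2 stuck-at-0, M2 inverted output, M4 stuck-at-0, M4 inverted output, M5 stuck-at-1, M5 inverted output.
Test 3 (in0=0, in1=0, in2=0): fault-free M0=0, M1=0, M2=0, M3=0, M4=0, M5=1 → 1; observed 1. Eliminates M0 inverted output.
Only M0 stuck-at-0 is consistent with every test.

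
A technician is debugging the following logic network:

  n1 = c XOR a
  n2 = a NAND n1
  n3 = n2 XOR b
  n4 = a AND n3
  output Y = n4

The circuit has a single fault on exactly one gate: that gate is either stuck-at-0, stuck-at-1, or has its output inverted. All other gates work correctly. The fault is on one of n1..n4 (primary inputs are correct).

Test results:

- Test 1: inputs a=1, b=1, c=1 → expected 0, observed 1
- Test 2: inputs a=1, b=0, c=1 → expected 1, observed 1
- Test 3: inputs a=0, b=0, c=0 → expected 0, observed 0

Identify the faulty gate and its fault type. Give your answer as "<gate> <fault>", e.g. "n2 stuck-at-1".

Fault-free values for test 1 (a=1, b=1, c=1): n1=0, n2=1, n3=0, n4=0, giving Y=0. Observed 1.
Test 1: faults giving observed 1 are {n1 stuck-at-1, n1 inverted output, n2 stuck-at-0, n2 inverted output, n3 stuck-at-1, n3 inverted output, n4 stuck-at-1, n4 inverted output}.
Test 2 (a=1, b=0, c=1): fault-free n1=0, n2=1, n3=1, n4=1 → 1; observed 1. Eliminates n1 stuck-at-1, n1 inverted output, n2 stuck-at-0, n2 inverted output, n3 inverted output, n4 inverted output.
Test 3 (a=0, b=0, c=0): fault-free n1=0, n2=1, n3=1, n4=0 → 0; observed 0. Eliminates n4 stuck-at-1.
Only n3 stuck-at-1 is consistent with every test.

n3 stuck-at-1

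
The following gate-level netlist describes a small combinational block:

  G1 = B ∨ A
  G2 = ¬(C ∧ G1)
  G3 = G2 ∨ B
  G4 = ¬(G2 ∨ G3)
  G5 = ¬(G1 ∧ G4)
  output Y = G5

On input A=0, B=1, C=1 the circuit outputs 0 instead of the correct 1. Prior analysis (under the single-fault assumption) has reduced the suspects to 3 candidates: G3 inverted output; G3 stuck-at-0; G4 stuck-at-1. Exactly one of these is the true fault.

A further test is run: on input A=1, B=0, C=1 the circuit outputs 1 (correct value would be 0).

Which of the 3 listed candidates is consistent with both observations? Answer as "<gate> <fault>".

G3 inverted output

Evaluate each candidate on input A=1, B=0, C=1:
  G3 inverted output: G1=1, G2=0, G3=1 [inverted output], G4=0, G5=1 → 1 — matches
  G3 stuck-at-0: G1=1, G2=0, G3=0 [stuck-at-0], G4=1, G5=0 → 0 — eliminated
  G4 stuck-at-1: G1=1, G2=0, G3=0, G4=1 [stuck-at-1], G5=0 → 0 — eliminated
Only G3 inverted output reproduces the observed 1.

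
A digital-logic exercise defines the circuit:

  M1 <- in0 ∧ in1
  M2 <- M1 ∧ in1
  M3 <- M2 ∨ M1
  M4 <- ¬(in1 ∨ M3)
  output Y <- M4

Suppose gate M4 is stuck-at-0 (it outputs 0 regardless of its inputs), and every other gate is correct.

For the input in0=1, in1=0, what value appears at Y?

0

Propagate with M4 forced: M1=0, M2=0, M3=0, M4=0 [stuck-at-0].
So Y = 0. (Without the fault it would be 1.)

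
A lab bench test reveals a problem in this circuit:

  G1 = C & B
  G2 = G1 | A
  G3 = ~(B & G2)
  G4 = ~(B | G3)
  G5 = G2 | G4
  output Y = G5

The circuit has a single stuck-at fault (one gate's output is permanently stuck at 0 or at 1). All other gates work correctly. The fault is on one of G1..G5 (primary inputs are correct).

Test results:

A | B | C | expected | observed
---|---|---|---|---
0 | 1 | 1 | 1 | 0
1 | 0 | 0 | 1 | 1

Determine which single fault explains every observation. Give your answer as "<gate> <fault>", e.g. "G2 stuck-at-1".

Fault-free values for test 1 (A=0, B=1, C=1): G1=1, G2=1, G3=0, G4=0, G5=1, giving Y=1. Observed 0.
Test 1: faults giving observed 0 are {G1 stuck-at-0, G2 stuck-at-0, G5 stuck-at-0}.
Test 2 (A=1, B=0, C=0): fault-free G1=0, G2=1, G3=1, G4=0, G5=1 → 1; observed 1. Eliminates G2 stuck-at-0, G5 stuck-at-0.
Only G1 stuck-at-0 is consistent with every test.

G1 stuck-at-0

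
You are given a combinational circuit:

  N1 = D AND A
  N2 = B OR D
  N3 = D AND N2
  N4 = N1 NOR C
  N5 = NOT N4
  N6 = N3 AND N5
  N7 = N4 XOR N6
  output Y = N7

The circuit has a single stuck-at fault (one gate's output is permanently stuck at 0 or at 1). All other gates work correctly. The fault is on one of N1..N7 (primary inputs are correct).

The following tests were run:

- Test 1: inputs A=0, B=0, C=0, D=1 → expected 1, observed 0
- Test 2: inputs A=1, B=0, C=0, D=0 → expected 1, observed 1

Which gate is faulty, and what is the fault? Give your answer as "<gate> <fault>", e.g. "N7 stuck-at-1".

N5 stuck-at-1

Fault-free values for test 1 (A=0, B=0, C=0, D=1): N1=0, N2=1, N3=1, N4=1, N5=0, N6=0, N7=1, giving Y=1. Observed 0.
Test 1: faults giving observed 0 are {N5 stuck-at-1, N6 stuck-at-1, N7 stuck-at-0}.
Test 2 (A=1, B=0, C=0, D=0): fault-free N1=0, N2=0, N3=0, N4=1, N5=0, N6=0, N7=1 → 1; observed 1. Eliminates N6 stuck-at-1, N7 stuck-at-0.
Only N5 stuck-at-1 is consistent with every test.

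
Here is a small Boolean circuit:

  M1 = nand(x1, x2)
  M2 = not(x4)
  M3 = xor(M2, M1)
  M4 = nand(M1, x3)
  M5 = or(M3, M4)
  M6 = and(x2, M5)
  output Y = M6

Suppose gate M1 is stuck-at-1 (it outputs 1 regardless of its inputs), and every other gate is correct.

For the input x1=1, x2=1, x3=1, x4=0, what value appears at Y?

0

Propagate with M1 forced: M1=1 [stuck-at-1], M2=1, M3=0, M4=0, M5=0, M6=0.
So Y = 0. (Without the fault it would be 1.)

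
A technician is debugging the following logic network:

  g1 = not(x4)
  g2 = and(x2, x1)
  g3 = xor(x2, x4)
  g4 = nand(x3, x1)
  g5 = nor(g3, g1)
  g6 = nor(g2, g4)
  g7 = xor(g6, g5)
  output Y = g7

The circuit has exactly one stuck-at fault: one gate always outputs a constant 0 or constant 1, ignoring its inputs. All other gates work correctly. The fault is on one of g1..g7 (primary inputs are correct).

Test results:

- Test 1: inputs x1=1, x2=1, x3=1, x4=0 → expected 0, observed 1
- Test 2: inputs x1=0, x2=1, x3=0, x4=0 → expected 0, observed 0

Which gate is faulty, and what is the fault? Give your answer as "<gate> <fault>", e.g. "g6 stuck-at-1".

g2 stuck-at-0

Fault-free values for test 1 (x1=1, x2=1, x3=1, x4=0): g1=1, g2=1, g3=1, g4=0, g5=0, g6=0, g7=0, giving Y=0. Observed 1.
Test 1: faults giving observed 1 are {g2 stuck-at-0, g5 stuck-at-1, g6 stuck-at-1, g7 stuck-at-1}.
Test 2 (x1=0, x2=1, x3=0, x4=0): fault-free g1=1, g2=0, g3=1, g4=1, g5=0, g6=0, g7=0 → 0; observed 0. Eliminates g5 stuck-at-1, g6 stuck-at-1, g7 stuck-at-1.
Only g2 stuck-at-0 is consistent with every test.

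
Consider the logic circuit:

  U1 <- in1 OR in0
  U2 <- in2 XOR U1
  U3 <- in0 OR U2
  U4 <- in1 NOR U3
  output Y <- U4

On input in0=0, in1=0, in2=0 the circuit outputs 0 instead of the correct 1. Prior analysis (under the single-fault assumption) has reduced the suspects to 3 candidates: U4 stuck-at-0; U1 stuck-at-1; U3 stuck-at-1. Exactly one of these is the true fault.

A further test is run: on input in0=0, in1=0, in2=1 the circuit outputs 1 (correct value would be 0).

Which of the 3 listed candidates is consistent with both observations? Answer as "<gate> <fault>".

Evaluate each candidate on input in0=0, in1=0, in2=1:
  U4 stuck-at-0: U1=0, U2=1, U3=1, U4=0 [stuck-at-0] → 0 — eliminated
  U1 stuck-at-1: U1=1 [stuck-at-1], U2=0, U3=0, U4=1 → 1 — matches
  U3 stuck-at-1: U1=0, U2=1, U3=1 [stuck-at-1], U4=0 → 0 — eliminated
Only U1 stuck-at-1 reproduces the observed 1.

U1 stuck-at-1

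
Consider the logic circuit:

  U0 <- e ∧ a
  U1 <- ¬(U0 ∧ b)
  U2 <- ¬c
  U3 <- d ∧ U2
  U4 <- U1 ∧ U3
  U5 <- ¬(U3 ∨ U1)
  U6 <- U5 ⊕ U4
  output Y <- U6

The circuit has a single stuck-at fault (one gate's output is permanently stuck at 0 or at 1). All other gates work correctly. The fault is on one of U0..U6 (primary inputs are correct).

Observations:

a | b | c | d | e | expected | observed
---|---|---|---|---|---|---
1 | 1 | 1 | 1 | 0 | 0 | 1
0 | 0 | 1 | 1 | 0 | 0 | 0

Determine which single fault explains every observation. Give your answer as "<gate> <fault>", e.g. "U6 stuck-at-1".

U0 stuck-at-1

Fault-free values for test 1 (a=1, b=1, c=1, d=1, e=0): U0=0, U1=1, U2=0, U3=0, U4=0, U5=0, U6=0, giving Y=0. Observed 1.
Test 1: faults giving observed 1 are {U0 stuck-at-1, U1 stuck-at-0, U2 stuck-at-1, U3 stuck-at-1, U4 stuck-at-1, U5 stuck-at-1, U6 stuck-at-1}.
Test 2 (a=0, b=0, c=1, d=1, e=0): fault-free U0=0, U1=1, U2=0, U3=0, U4=0, U5=0, U6=0 → 0; observed 0. Eliminates U1 stuck-at-0, U2 stuck-at-1, U3 stuck-at-1, U4 stuck-at-1, U5 stuck-at-1, U6 stuck-at-1.
Only U0 stuck-at-1 is consistent with every test.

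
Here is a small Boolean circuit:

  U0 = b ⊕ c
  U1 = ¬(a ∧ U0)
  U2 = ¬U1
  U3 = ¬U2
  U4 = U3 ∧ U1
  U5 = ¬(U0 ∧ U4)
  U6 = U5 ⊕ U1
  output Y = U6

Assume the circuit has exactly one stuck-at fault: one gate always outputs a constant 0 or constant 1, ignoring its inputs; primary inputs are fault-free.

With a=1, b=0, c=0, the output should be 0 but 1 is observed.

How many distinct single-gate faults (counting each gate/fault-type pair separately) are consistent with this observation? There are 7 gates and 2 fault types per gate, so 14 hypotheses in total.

4

Fault-free: U0=0, U1=1, U2=0, U3=1, U4=1, U5=1, U6=0 → 0. Observed 1.
  U0 stuck-at-0: output 0 ✗
  U0 stuck-at-1: output 1 ✓
  U1 stuck-at-0: output 1 ✓
  U1 stuck-at-1: output 0 ✗
  U2 stuck-at-0: output 0 ✗
  U2 stuck-at-1: output 0 ✗
  U3 stuck-at-0: output 0 ✗
  U3 stuck-at-1: output 0 ✗
  U4 stuck-at-0: output 0 ✗
  U4 stuck-at-1: output 0 ✗
  U5 stuck-at-0: output 1 ✓
  U5 stuck-at-1: output 0 ✗
  U6 stuck-at-0: output 0 ✗
  U6 stuck-at-1: output 1 ✓
Consistent faults: {U0 stuck-at-1, U1 stuck-at-0, U5 stuck-at-0, U6 stuck-at-1} — 4 in all.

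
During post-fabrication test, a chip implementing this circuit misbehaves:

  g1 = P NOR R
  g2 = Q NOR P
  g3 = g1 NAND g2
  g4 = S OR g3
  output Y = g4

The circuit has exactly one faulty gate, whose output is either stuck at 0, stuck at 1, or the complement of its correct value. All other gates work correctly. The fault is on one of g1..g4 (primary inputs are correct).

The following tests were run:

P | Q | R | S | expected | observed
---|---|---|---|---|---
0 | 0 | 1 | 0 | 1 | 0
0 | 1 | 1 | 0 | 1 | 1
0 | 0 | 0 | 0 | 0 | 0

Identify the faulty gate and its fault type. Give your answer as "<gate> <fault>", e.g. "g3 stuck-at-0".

g1 stuck-at-1

Fault-free values for test 1 (P=0, Q=0, R=1, S=0): g1=0, g2=1, g3=1, g4=1, giving Y=1. Observed 0.
Test 1: faults giving observed 0 are {g1 stuck-at-1, g1 inverted output, g3 stuck-at-0, g3 inverted output, g4 stuck-at-0, g4 inverted output}.
Test 2 (P=0, Q=1, R=1, S=0): fault-free g1=0, g2=0, g3=1, g4=1 → 1; observed 1. Eliminates g3 stuck-at-0, g3 inverted output, g4 stuck-at-0, g4 inverted output.
Test 3 (P=0, Q=0, R=0, S=0): fault-free g1=1, g2=1, g3=0, g4=0 → 0; observed 0. Eliminates g1 inverted output.
Only g1 stuck-at-1 is consistent with every test.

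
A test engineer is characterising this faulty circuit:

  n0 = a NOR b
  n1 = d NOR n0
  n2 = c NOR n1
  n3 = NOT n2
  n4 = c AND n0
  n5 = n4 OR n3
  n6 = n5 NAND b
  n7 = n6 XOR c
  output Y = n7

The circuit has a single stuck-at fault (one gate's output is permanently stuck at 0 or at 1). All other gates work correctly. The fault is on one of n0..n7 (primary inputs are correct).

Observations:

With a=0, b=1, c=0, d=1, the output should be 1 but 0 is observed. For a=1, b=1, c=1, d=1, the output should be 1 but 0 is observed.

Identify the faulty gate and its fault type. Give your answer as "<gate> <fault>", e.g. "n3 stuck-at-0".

n7 stuck-at-0

Fault-free values for test 1 (a=0, b=1, c=0, d=1): n0=0, n1=0, n2=1, n3=0, n4=0, n5=0, n6=1, n7=1, giving Y=1. Observed 0.
Test 1: faults giving observed 0 are {n1 stuck-at-1, n2 stuck-at-0, n3 stuck-at-1, n4 stuck-at-1, n5 stuck-at-1, n6 stuck-at-0, n7 stuck-at-0}.
Test 2 (a=1, b=1, c=1, d=1): fault-free n0=0, n1=0, n2=0, n3=1, n4=0, n5=1, n6=0, n7=1 → 1; observed 0. Eliminates n1 stuck-at-1, n2 stuck-at-0, n3 stuck-at-1, n4 stuck-at-1, n5 stuck-at-1, n6 stuck-at-0.
Only n7 stuck-at-0 is consistent with every test.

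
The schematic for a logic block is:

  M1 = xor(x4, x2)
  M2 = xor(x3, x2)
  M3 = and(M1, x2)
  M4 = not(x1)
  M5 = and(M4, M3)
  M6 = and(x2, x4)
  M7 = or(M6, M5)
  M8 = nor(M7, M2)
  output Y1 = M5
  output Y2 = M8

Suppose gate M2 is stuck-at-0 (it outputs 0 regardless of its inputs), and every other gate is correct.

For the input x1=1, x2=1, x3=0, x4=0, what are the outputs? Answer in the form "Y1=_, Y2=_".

Propagate with M2 forced: M1=1, M2=0 [stuck-at-0], M3=1, M4=0, M5=0, M6=0, M7=0, M8=1.
So the outputs are Y1=0, Y2=1. (Without the fault they would be Y1=0, Y2=0.)

Y1=0, Y2=1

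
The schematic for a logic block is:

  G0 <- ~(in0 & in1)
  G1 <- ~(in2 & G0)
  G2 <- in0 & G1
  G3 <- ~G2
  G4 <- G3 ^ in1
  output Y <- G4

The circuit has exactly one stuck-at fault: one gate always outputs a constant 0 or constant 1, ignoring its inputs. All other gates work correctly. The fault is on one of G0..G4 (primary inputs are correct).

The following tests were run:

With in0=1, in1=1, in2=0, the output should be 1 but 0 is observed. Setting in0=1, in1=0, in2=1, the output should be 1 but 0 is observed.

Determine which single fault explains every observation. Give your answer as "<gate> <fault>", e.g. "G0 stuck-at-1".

Fault-free values for test 1 (in0=1, in1=1, in2=0): G0=0, G1=1, G2=1, G3=0, G4=1, giving Y=1. Observed 0.
Test 1: faults giving observed 0 are {G1 stuck-at-0, G2 stuck-at-0, G3 stuck-at-1, G4 stuck-at-0}.
Test 2 (in0=1, in1=0, in2=1): fault-free G0=1, G1=0, G2=0, G3=1, G4=1 → 1; observed 0. Eliminates G1 stuck-at-0, G2 stuck-at-0, G3 stuck-at-1.
Only G4 stuck-at-0 is consistent with every test.

G4 stuck-at-0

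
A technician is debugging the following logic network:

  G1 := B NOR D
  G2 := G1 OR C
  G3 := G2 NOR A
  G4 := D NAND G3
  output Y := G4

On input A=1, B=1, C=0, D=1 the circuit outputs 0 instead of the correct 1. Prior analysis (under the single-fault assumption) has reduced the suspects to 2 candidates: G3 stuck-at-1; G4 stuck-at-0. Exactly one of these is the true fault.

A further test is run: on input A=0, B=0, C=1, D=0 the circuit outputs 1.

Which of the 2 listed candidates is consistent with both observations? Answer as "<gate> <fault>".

G3 stuck-at-1

Evaluate each candidate on input A=0, B=0, C=1, D=0:
  G3 stuck-at-1: G1=1, G2=1, G3=1 [stuck-at-1], G4=1 → 1 — matches
  G4 stuck-at-0: G1=1, G2=1, G3=0, G4=0 [stuck-at-0] → 0 — eliminated
Only G3 stuck-at-1 reproduces the observed 1.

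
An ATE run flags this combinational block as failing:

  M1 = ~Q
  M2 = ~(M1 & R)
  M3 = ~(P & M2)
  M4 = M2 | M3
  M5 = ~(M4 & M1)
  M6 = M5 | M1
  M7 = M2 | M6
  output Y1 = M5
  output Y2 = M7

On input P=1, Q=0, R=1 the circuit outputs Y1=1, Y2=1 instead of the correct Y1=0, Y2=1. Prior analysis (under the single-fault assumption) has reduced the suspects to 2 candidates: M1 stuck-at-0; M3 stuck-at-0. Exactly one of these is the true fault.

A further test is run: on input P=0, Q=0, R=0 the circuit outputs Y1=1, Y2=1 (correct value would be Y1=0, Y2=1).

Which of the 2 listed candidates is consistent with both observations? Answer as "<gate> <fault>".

M1 stuck-at-0

Evaluate each candidate on input P=0, Q=0, R=0:
  M1 stuck-at-0: M1=0 [stuck-at-0], M2=1, M3=1, M4=1, M5=1, M6=1, M7=1 → Y1=1, Y2=1 — matches
  M3 stuck-at-0: M1=1, M2=1, M3=0 [stuck-at-0], M4=1, M5=0, M6=1, M7=1 → Y1=0, Y2=1 — eliminated
Only M1 stuck-at-0 reproduces the observed Y1=1, Y2=1.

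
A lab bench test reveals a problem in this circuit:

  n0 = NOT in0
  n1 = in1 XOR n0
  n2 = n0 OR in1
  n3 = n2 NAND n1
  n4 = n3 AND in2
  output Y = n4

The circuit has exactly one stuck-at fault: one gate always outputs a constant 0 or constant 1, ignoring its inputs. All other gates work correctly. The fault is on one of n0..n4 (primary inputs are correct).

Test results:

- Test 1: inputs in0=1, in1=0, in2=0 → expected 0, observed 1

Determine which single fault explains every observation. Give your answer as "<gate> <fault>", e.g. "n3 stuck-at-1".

Fault-free values for test 1 (in0=1, in1=0, in2=0): n0=0, n1=0, n2=0, n3=1, n4=0, giving Y=0. Observed 1.
Test 1: faults giving observed 1 are {n4 stuck-at-1}.
Only n4 stuck-at-1 is consistent with every test.

n4 stuck-at-1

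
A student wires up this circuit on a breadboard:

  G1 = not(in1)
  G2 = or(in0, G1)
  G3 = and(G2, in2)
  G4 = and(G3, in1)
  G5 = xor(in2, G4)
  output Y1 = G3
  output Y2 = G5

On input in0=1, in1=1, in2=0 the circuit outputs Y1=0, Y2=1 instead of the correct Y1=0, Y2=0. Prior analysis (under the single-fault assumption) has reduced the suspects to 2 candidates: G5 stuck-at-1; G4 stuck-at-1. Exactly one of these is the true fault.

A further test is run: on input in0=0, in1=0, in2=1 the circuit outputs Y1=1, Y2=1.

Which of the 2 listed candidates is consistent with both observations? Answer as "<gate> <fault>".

G5 stuck-at-1

Evaluate each candidate on input in0=0, in1=0, in2=1:
  G5 stuck-at-1: G1=1, G2=1, G3=1, G4=0, G5=1 [stuck-at-1] → Y1=1, Y2=1 — matches
  G4 stuck-at-1: G1=1, G2=1, G3=1, G4=1 [stuck-at-1], G5=0 → Y1=1, Y2=0 — eliminated
Only G5 stuck-at-1 reproduces the observed Y1=1, Y2=1.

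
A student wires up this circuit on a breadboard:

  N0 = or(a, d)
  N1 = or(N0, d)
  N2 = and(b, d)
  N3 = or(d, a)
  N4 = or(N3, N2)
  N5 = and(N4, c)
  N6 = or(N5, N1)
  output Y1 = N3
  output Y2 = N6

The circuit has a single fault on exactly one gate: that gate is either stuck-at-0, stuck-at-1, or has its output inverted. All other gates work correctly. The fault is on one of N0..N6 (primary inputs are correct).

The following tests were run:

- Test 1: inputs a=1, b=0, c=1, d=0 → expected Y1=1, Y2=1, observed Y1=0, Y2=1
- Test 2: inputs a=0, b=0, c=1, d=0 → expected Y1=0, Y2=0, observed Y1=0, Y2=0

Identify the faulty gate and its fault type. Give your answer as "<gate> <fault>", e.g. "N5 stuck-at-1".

N3 stuck-at-0

Fault-free values for test 1 (a=1, b=0, c=1, d=0): N0=1, N1=1, N2=0, N3=1, N4=1, N5=1, N6=1, giving Y1=1, Y2=1. Observed Y1=0, Y2=1.
Test 1: faults giving observed Y1=0, Y2=1 are {N3 stuck-at-0, N3 inverted output}.
Test 2 (a=0, b=0, c=1, d=0): fault-free N0=0, N1=0, N2=0, N3=0, N4=0, N5=0, N6=0 → Y1=0, Y2=0; observed Y1=0, Y2=0. Eliminates N3 inverted output.
Only N3 stuck-at-0 is consistent with every test.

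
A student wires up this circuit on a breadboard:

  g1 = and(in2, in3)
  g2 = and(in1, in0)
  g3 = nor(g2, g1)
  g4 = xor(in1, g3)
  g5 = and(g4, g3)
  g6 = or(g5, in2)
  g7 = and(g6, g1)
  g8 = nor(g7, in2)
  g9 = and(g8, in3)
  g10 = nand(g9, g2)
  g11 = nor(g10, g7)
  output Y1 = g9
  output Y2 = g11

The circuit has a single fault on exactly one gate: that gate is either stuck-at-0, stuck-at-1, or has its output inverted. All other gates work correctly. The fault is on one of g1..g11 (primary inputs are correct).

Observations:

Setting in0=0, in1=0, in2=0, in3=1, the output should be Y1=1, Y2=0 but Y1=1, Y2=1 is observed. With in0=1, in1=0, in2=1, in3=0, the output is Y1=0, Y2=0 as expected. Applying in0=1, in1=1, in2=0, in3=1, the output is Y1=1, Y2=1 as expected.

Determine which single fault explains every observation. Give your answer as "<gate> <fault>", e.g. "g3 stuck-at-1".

Fault-free values for test 1 (in0=0, in1=0, in2=0, in3=1): g1=0, g2=0, g3=1, g4=1, g5=1, g6=1, g7=0, g8=1, g9=1, g10=1, g11=0, giving Y1=1, Y2=0. Observed Y1=1, Y2=1.
Test 1: faults giving observed Y1=1, Y2=1 are {g2 stuck-at-1, g2 inverted output, g10 stuck-at-0, g10 inverted output, g11 stuck-at-1, g11 inverted output}.
Test 2 (in0=1, in1=0, in2=1, in3=0): fault-free g1=0, g2=0, g3=1, g4=1, g5=1, g6=1, g7=0, g8=0, g9=0, g10=1, g11=0 → Y1=0, Y2=0; observed Y1=0, Y2=0. Eliminates g10 stuck-at-0, g10 inverted output, g11 stuck-at-1, g11 inverted output.
Test 3 (in0=1, in1=1, in2=0, in3=1): fault-free g1=0, g2=1, g3=0, g4=1, g5=0, g6=0, g7=0, g8=1, g9=1, g10=0, g11=1 → Y1=1, Y2=1; observed Y1=1, Y2=1. Eliminates g2 inverted output.
Only g2 stuck-at-1 is consistent with every test.

g2 stuck-at-1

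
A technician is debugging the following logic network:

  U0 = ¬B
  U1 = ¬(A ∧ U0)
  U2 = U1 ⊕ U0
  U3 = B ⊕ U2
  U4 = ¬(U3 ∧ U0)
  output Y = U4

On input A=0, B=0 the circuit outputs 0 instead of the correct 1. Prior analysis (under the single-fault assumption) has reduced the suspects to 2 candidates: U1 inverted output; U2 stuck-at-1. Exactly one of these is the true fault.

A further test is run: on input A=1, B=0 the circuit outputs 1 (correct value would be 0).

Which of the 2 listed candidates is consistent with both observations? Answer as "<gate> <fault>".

U1 inverted output

Evaluate each candidate on input A=1, B=0:
  U1 inverted output: U0=1, U1=1 [inverted output], U2=0, U3=0, U4=1 → 1 — matches
  U2 stuck-at-1: U0=1, U1=0, U2=1 [stuck-at-1], U3=1, U4=0 → 0 — eliminated
Only U1 inverted output reproduces the observed 1.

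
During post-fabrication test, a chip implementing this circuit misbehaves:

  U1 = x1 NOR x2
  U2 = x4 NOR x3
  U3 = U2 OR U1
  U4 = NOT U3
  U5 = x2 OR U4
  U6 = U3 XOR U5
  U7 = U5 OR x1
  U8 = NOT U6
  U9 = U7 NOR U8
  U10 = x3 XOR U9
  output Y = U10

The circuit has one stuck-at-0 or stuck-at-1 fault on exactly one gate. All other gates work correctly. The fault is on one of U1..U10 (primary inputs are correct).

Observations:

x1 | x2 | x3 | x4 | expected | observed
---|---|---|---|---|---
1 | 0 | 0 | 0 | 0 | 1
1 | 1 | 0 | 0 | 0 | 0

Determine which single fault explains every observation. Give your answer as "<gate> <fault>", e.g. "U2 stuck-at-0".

U7 stuck-at-0

Fault-free values for test 1 (x1=1, x2=0, x3=0, x4=0): U1=0, U2=1, U3=1, U4=0, U5=0, U6=1, U7=1, U8=0, U9=0, U10=0, giving Y=0. Observed 1.
Test 1: faults giving observed 1 are {U7 stuck-at-0, U9 stuck-at-1, U10 stuck-at-1}.
Test 2 (x1=1, x2=1, x3=0, x4=0): fault-free U1=0, U2=1, U3=1, U4=0, U5=1, U6=0, U7=1, U8=1, U9=0, U10=0 → 0; observed 0. Eliminates U9 stuck-at-1, U10 stuck-at-1.
Only U7 stuck-at-0 is consistent with every test.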